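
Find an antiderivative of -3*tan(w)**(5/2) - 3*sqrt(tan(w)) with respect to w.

Let u = tan(w), so du = (tan(w)**2 + 1) dw.
Rewriting, the integral becomes -3·∫ √u du = -3·(2/3)u^(3/2).
Substituting back, u = tan(w).

-2*tan(w)**(3/2) + C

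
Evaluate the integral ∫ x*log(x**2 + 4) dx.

Let u = x**2 + 4, so du = (2*x) dx.
The integral becomes (1/2)·∫ log(u) du; integrate by parts with u′=log(u), dv′=du.

x**2*log(x**2 + 4)/2 - x**2/2 + 2*log(x**2 + 4) + C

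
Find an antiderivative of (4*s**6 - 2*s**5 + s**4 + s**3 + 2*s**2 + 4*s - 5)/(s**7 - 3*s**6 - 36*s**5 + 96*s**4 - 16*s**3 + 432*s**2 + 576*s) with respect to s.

-5*log(s)/576 + 34535*log(s - 6)/8064 - 14699*log(s - 4)/8000 + log(s + 1)/875 + 203299*log(s + 6)/144000 + 301*log(s**2 + 4)/4000 + 503*atan(s/2)/8000 + C

Factor the denominator: s*(s - 6)*(s - 4)*(s + 1)*(s + 6)*(s**2 + 4).
Partial-fraction decomposition: (602*s + 503)/(4000*(s**2 + 4)) + 203299/(144000*(s + 6)) + 1/(875*(s + 1)) - 14699/(8000*(s - 4)) + 34535/(8064*(s - 6)) - 5/(576*s).
Integrate each term; A/(s−a) gives A·log|s−a|; the (Bs+D)/(s²+p²) term gives a log and an atan.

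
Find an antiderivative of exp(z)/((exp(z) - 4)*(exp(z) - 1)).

Let u = e^z, du = e^z dz.
The integral becomes ∫ du/((u-1)(u-4)); decompose into partial fractions.

log(exp(z) - 4)/3 - log(exp(z) - 1)/3 + C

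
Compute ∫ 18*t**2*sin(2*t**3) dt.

-3*cos(2*t**3) + C

Let u = 2*t**3, so du = (6*t**2) dt.
Rewriting, the integral becomes 3·∫ sin(u) du = 3·-cos(u).
Substituting back, u = 2*t**3.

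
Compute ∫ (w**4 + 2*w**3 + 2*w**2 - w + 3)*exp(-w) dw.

Use integration by parts with u = w**4 + 2*w**3 + 2*w**2 - w + 3, dv = exp(-w) dw, so v = -exp(-w).
Apply parts 4 times (tabular method): alternate signs, differentiate u down to 0, integrate dv up.

(-w**4 - 6*w**3 - 20*w**2 - 39*w - 42)*exp(-w) + C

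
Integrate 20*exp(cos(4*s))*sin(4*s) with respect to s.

Let u = cos(4*s), so du = (-4*sin(4*s)) ds.
Rewriting, the integral becomes -5·∫ e^u du = -5·e^u.
Substituting back, u = cos(4*s).

-5*exp(cos(4*s)) + C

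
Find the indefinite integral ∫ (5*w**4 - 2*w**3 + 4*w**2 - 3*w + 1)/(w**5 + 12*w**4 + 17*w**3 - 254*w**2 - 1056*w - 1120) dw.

47*log(w - 5)/108 - 17*log(w + 2)/20 - 1997*log(w + 4)/108 + 4303*log(w + 7)/180 - 55/(2*w + 8) + C

Factor the denominator: (w - 5)*(w + 2)*(w + 4)**2*(w + 7).
Partial-fraction decomposition: 4303/(180*(w + 7)) - 1997/(108*(w + 4)) + 55/(2*(w + 4)**2) - 17/(20*(w + 2)) + 47/(108*(w - 5)).
Integrate each term; A/(w−a) gives A·log|w−a|; A/(w−a)² gives −A/(w−a).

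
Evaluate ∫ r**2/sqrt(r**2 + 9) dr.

Substitute r = 3·tan(θ), so dr = 3·sec(θ)^2 dθ and the radical becomes sqrt(r**2 + 9) = 3·sec(θ) by the Pythagorean identity.
Integrate the resulting trig expression in θ, then back-substitute tan(θ) = r/3, sec(θ) = sqrt(r**2 + 9)/3 (absorbing any constant into C).

r*sqrt(r**2 + 9)/2 - 9*log(r + sqrt(r**2 + 9))/2 + C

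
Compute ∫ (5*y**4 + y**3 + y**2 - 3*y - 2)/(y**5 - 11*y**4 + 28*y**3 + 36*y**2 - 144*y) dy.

log(y)/72 + 839*log(y - 6)/36 - 673*log(y - 4)/24 + 86*log(y - 3)/9 + log(y + 2)/6 + C

Factor the denominator: y*(y - 6)*(y - 4)*(y - 3)*(y + 2).
Partial-fraction decomposition: 1/(6*(y + 2)) + 86/(9*(y - 3)) - 673/(24*(y - 4)) + 839/(36*(y - 6)) + 1/(72*y).
Integrate each term: A/(y−a) contributes A·log|y−a|.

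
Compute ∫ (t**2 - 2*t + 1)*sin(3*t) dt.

-t**2*cos(3*t)/3 + 2*t*sin(3*t)/9 + 2*t*cos(3*t)/3 - 2*sin(3*t)/9 - 7*cos(3*t)/27 + C

Use integration by parts with u = t**2 - 2*t + 1, dv = sin(3*t) dt, so v = -cos(3*t)/3.
Apply parts 2 times (tabular method): alternate signs, differentiate u down to 0, integrate dv up.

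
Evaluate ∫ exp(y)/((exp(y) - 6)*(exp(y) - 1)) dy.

log(exp(y) - 6)/5 - log(exp(y) - 1)/5 + C

Let u = e^y, du = e^y dy.
The integral becomes ∫ du/((u-1)(u-6)); decompose into partial fractions.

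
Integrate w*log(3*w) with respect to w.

w**2*(log(w) + log(3))/2 - w**2/4 + C

Use integration by parts with u = log(3*w), dv = w dw.
Then du = 1/w dw and v = w**2/2.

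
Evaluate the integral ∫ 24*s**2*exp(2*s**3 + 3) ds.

4*exp(2*s**3 + 3) + C

Let u = 2*s**3 + 3, so du = (6*s**2) ds.
Rewriting, the integral becomes 4·∫ e^u du = 4·e^u.
Substituting back, u = 2*s**3 + 3.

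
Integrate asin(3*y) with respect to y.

Use integration by parts with u = arcsin(3*y), dv = dy.
Then du = 3/sqrt(-9*y**2 + 1) dy.

y*asin(3*y) + sqrt(-9*y**2 + 1)/3 + C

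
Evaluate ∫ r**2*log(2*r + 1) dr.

Use integration by parts with u = log(2*r + 1), dv = r**2 dr.
Then du = 2/(2*r + 1) dr and v = r**3/3.

r**3*log(2*r + 1)/3 - r**3/9 + r**2/12 - r/12 + log(2*r + 1)/24 + C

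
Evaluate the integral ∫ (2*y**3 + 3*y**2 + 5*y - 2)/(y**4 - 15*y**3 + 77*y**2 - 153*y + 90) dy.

568*log(y - 6)/15 - 87*log(y - 5)/2 + 47*log(y - 3)/6 - log(y - 1)/5 + C

Factor the denominator: (y - 6)*(y - 5)*(y - 3)*(y - 1).
Partial-fraction decomposition: -1/(5*(y - 1)) + 47/(6*(y - 3)) - 87/(2*(y - 5)) + 568/(15*(y - 6)).
Integrate each term: A/(y−a) contributes A·log|y−a|.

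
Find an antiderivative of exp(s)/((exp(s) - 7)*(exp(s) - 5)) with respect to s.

Let u = e^s, du = e^s ds.
The integral becomes ∫ du/((u-7)(u-5)); decompose into partial fractions.

log(exp(s) - 7)/2 - log(exp(s) - 5)/2 + C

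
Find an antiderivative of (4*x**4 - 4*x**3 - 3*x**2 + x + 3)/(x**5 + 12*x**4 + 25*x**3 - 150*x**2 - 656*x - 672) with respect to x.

Factor the denominator: (x - 4)*(x + 2)*(x + 3)*(x + 4)*(x + 7).
Partial-fraction decomposition: 2165/(132*(x + 7)) - 1231/(48*(x + 4)) + 405/(28*(x + 3)) - 17/(12*(x + 2)) + 727/(3696*(x - 4)).
Integrate each term: A/(x−a) contributes A·log|x−a|.

727*log(x - 4)/3696 - 17*log(x + 2)/12 + 405*log(x + 3)/28 - 1231*log(x + 4)/48 + 2165*log(x + 7)/132 + C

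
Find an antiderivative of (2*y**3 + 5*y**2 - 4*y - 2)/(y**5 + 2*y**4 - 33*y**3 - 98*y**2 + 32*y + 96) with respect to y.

Factor the denominator: (y - 6)*(y - 1)*(y + 1)*(y + 4)**2.
Partial-fraction decomposition: -457/(2250*(y + 4)) + 17/(75*(y + 4)**2) + 5/(126*(y + 1)) - 1/(250*(y - 1)) + 293/(1750*(y - 6)).
Integrate each term; A/(y−a) gives A·log|y−a|; A/(y−a)² gives −A/(y−a).

293*log(y - 6)/1750 - log(y - 1)/250 + 5*log(y + 1)/126 - 457*log(y + 4)/2250 - 17/(75*y + 300) + C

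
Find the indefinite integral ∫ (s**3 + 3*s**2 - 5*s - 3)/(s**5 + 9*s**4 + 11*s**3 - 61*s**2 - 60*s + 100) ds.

log(s - 2)/28 + log(s - 1)/27 + 11*log(s + 2)/108 - 11*log(s + 5)/63 - 2/(9*s + 45) + C

Factor the denominator: (s - 2)*(s - 1)*(s + 2)*(s + 5)**2.
Partial-fraction decomposition: -11/(63*(s + 5)) + 2/(9*(s + 5)**2) + 11/(108*(s + 2)) + 1/(27*(s - 1)) + 1/(28*(s - 2)).
Integrate each term; A/(s−a) gives A·log|s−a|; A/(s−a)² gives −A/(s−a).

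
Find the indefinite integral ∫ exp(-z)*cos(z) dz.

Let I denote the integral. Integrate by parts with u = cos(z), dv = exp(-z) dz, so v = -exp(-z): I = -exp(-z)*cos(z) − ∫ exp(-z)*sin(z) dz.
Apply parts again with u = sin(z), dv = exp(-z) dz: ∫ exp(-z)*sin(z) dz = -exp(-z)*sin(z) + I. Substituting back brings back I: I = exp(-z)*sin(z) - exp(-z)*cos(z) − I.
Solving for I: (1 + 1)·I equals the remaining terms, so I = (1/2)·(exp(-z)*sin(z) - exp(-z)*cos(z)).

exp(-z)*sin(z)/2 - exp(-z)*cos(z)/2 + C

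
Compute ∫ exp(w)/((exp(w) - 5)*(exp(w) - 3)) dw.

log(exp(w) - 5)/2 - log(exp(w) - 3)/2 + C

Let u = e^w, du = e^w dw.
The integral becomes ∫ du/((u-3)(u-5)); decompose into partial fractions.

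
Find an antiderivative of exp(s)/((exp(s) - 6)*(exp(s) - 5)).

log(exp(s) - 6) - log(exp(s) - 5) + C

Let u = e^s, du = e^s ds.
The integral becomes ∫ du/((u-6)(u-5)); decompose into partial fractions.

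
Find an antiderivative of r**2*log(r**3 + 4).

Let u = r**3 + 4, so du = (3*r**2) dr.
The integral becomes (1/3)·∫ log(u) du; integrate by parts with u′=log(u), dv′=du.

r**3*log(r**3 + 4)/3 - r**3/3 + 4*log(r**3 + 4)/3 + C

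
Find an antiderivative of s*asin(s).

s**2*asin(s)/2 + s*sqrt(-s**2 + 1)/4 - asin(s)/4 + C

Use integration by parts with u = arcsin(s), dv = s ds.
Then du = 1/sqrt(-s**2 + 1) ds.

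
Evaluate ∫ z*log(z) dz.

Use integration by parts with u = log(z), dv = z dz.
Then du = 1/z dz and v = z**2/2.

z**2*log(z)/2 - z**2/4 + C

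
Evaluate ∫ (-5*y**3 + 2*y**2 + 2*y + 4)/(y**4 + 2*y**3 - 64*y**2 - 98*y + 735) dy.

-533*log(y - 7)/224 + 107*log(y - 3)/320 + 223*log(y + 5)/64 - 1803*log(y + 7)/280 + C

Factor the denominator: (y - 7)*(y - 3)*(y + 5)*(y + 7).
Partial-fraction decomposition: -1803/(280*(y + 7)) + 223/(64*(y + 5)) + 107/(320*(y - 3)) - 533/(224*(y - 7)).
Integrate each term: A/(y−a) contributes A·log|y−a|.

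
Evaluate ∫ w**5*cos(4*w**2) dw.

Let u = w², du = 2w dw; rewrite as (1/2)∫ u^2·cos(4u) du.
Now integrate by parts 2 times.

w**4*sin(4*w**2)/8 + w**2*cos(4*w**2)/16 - sin(4*w**2)/64 + C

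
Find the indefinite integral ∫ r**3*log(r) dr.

r**4*log(r)/4 - r**4/16 + C

Use integration by parts with u = log(r), dv = r**3 dr.
Then du = 1/r dr and v = r**4/4.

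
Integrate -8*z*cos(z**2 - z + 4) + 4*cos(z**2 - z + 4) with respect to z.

-4*sin(z**2 - z + 4) + C

Let u = z**2 - z + 4, so du = (2*z - 1) dz.
Rewriting, the integral becomes -4·∫ cos(u) du = -4·sin(u).
Substituting back, u = z**2 - z + 4.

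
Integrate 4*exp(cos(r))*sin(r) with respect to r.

-4*exp(cos(r)) + C

Let u = cos(r), so du = (-sin(r)) dr.
Rewriting, the integral becomes -4·∫ e^u du = -4·e^u.
Substituting back, u = cos(r).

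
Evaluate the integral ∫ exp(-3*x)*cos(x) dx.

Let I denote the integral. Integrate by parts with u = cos(x), dv = exp(-3*x) dx, so v = -exp(-3*x)/3: I = -exp(-3*x)*cos(x)/3 − (1/3)·∫ exp(-3*x)*sin(x) dx.
Apply parts again with u = sin(x), dv = exp(-3*x) dx: ∫ exp(-3*x)*sin(x) dx = -exp(-3*x)*sin(x)/3 + (1/3)·I. Substituting back brings back I: I = exp(-3*x)*sin(x)/9 - exp(-3*x)*cos(x)/3 − (1/9)·I.
Solving for I: (1 + 1/9)·I equals the remaining terms, so I = (9/10)·(exp(-3*x)*sin(x)/9 - exp(-3*x)*cos(x)/3).

exp(-3*x)*sin(x)/10 - 3*exp(-3*x)*cos(x)/10 + C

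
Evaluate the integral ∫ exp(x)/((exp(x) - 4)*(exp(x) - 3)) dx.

Let u = e^x, du = e^x dx.
The integral becomes ∫ du/((u-4)(u-3)); decompose into partial fractions.

log(exp(x) - 4) - log(exp(x) - 3) + C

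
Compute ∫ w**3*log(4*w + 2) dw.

Use integration by parts with u = log(4*w + 2), dv = w**3 dw.
Then du = 4/(4*w + 2) dw and v = w**4/4.

w**4*log(4*w + 2)/4 - w**4/16 + w**3/24 - w**2/32 + w/32 - log(2*w + 1)/64 + C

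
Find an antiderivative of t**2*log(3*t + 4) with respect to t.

Use integration by parts with u = log(3*t + 4), dv = t**2 dt.
Then du = 3/(3*t + 4) dt and v = t**3/3.

t**3*log(3*t + 4)/3 - t**3/9 + 2*t**2/9 - 16*t/27 + 64*log(3*t + 4)/81 + C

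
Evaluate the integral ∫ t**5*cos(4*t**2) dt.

Let u = t², du = 2t dt; rewrite as (1/2)∫ u^2·cos(4u) du.
Now integrate by parts 2 times.

t**4*sin(4*t**2)/8 + t**2*cos(4*t**2)/16 - sin(4*t**2)/64 + C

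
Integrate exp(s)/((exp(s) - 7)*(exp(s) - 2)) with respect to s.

log(exp(s) - 7)/5 - log(exp(s) - 2)/5 + C

Let u = e^s, du = e^s ds.
The integral becomes ∫ du/((u-7)(u-2)); decompose into partial fractions.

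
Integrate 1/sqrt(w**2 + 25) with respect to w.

log(w + sqrt(w**2 + 25)) + C

Substitute w = 5·tan(θ), so dw = 5·sec(θ)^2 dθ and the radical becomes sqrt(w**2 + 25) = 5·sec(θ) by the Pythagorean identity.
Integrate the resulting trig expression in θ, then back-substitute tan(θ) = w/5, sec(θ) = sqrt(w**2 + 25)/5 (absorbing any constant into C).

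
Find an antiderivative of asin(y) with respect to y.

Use integration by parts with u = arcsin(y), dv = dy.
Then du = 1/sqrt(-y**2 + 1) dy.

y*asin(y) + sqrt(-y**2 + 1) + C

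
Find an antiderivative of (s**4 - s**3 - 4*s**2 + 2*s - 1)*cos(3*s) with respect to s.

Use integration by parts with u = s**4 - s**3 - 4*s**2 + 2*s - 1, dv = cos(3*s) ds, so v = sin(3*s)/3.
Apply parts 4 times (tabular method): alternate signs, differentiate u down to 0, integrate dv up.

s**4*sin(3*s)/3 - s**3*sin(3*s)/3 + 4*s**3*cos(3*s)/9 - 16*s**2*sin(3*s)/9 - s**2*cos(3*s)/3 + 8*s*sin(3*s)/9 - 32*s*cos(3*s)/27 + 5*sin(3*s)/81 + 8*cos(3*s)/27 + C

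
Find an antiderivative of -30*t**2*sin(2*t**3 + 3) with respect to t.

5*cos(2*t**3 + 3) + C

Let u = 2*t**3 + 3, so du = (6*t**2) dt.
Rewriting, the integral becomes -5·∫ sin(u) du = -5·-cos(u).
Substituting back, u = 2*t**3 + 3.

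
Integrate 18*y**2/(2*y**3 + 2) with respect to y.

3*log(2*y**3 + 2) + C

Let u = 2*y**3 + 2, so du = (6*y**2) dy.
Rewriting, the integral becomes 3·∫ 1/u du = 3·log(u).
Substituting back, u = 2*y**3 + 2.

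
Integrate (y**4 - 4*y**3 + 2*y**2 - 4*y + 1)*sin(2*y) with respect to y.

-y**4*cos(2*y)/2 + y**3*sin(2*y) + 2*y**3*cos(2*y) - 3*y**2*sin(2*y) + y**2*cos(2*y)/2 - y*sin(2*y)/2 - y*cos(2*y) + sin(2*y)/2 - 3*cos(2*y)/4 + C

Use integration by parts with u = y**4 - 4*y**3 + 2*y**2 - 4*y + 1, dv = sin(2*y) dy, so v = -cos(2*y)/2.
Apply parts 4 times (tabular method): alternate signs, differentiate u down to 0, integrate dv up.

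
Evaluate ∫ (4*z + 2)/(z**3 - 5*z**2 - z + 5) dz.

11*log(z - 5)/12 - 3*log(z - 1)/4 - log(z + 1)/6 + C

Factor the denominator: (z - 5)*(z - 1)*(z + 1).
Partial-fraction decomposition: -1/(6*(z + 1)) - 3/(4*(z - 1)) + 11/(12*(z - 5)).
Integrate each term: A/(z−a) contributes A·log|z−a|.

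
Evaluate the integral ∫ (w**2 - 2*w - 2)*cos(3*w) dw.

w**2*sin(3*w)/3 - 2*w*sin(3*w)/3 + 2*w*cos(3*w)/9 - 20*sin(3*w)/27 - 2*cos(3*w)/9 + C

Use integration by parts with u = w**2 - 2*w - 2, dv = cos(3*w) dw, so v = sin(3*w)/3.
Apply parts 2 times (tabular method): alternate signs, differentiate u down to 0, integrate dv up.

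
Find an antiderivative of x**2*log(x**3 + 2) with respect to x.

x**3*log(x**3 + 2)/3 - x**3/3 + 2*log(x**3 + 2)/3 + C

Let u = x**3 + 2, so du = (3*x**2) dx.
The integral becomes (1/3)·∫ log(u) du; integrate by parts with u′=log(u), dv′=du.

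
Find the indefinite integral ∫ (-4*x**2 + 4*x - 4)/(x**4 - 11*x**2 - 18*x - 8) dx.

Factor the denominator: (x - 4)*(x + 1)**2*(x + 2).
Partial-fraction decomposition: 14/(3*(x + 2)) - 108/(25*(x + 1)) + 12/(5*(x + 1)**2) - 26/(75*(x - 4)).
Integrate each term; A/(x−a) gives A·log|x−a|; A/(x−a)² gives −A/(x−a).

-26*log(x - 4)/75 - 108*log(x + 1)/25 + 14*log(x + 2)/3 - 12/(5*x + 5) + C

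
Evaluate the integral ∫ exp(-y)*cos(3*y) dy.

Let I denote the integral. Integrate by parts with u = cos(3*y), dv = exp(-y) dy, so v = -exp(-y): I = -exp(-y)*cos(3*y) − 3·∫ exp(-y)*sin(3*y) dy.
Apply parts again with u = sin(3*y), dv = exp(-y) dy: ∫ exp(-y)*sin(3*y) dy = -exp(-y)*sin(3*y) + 3·I. Substituting back brings back I: I = 3*exp(-y)*sin(3*y) - exp(-y)*cos(3*y) − 9·I.
Solving for I: (1 + 9)·I equals the remaining terms, so I = (1/10)·(3*exp(-y)*sin(3*y) - exp(-y)*cos(3*y)).

3*exp(-y)*sin(3*y)/10 - exp(-y)*cos(3*y)/10 + C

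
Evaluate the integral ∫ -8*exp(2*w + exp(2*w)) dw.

Let u = exp(2*w), so du = (2*exp(2*w)) dw.
Rewriting, the integral becomes -4·∫ e^u du = -4·e^u.
Substituting back, u = exp(2*w).

-4*exp(exp(2*w)) + C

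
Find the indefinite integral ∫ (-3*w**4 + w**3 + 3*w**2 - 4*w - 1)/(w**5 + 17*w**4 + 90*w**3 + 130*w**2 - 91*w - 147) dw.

-log(w - 1)/128 - log(w + 1)/72 - 29*log(w + 3)/16 - 1343*log(w + 7)/1152 - 1843/(48*w + 336) + C

Factor the denominator: (w - 1)*(w + 1)*(w + 3)*(w + 7)**2.
Partial-fraction decomposition: -1343/(1152*(w + 7)) + 1843/(48*(w + 7)**2) - 29/(16*(w + 3)) - 1/(72*(w + 1)) - 1/(128*(w - 1)).
Integrate each term; A/(w−a) gives A·log|w−a|; A/(w−a)² gives −A/(w−a).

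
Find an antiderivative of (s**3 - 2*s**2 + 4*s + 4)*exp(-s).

(-s**3 - s**2 - 6*s - 10)*exp(-s) + C

Use integration by parts with u = s**3 - 2*s**2 + 4*s + 4, dv = exp(-s) ds, so v = -exp(-s).
Apply parts 3 times (tabular method): alternate signs, differentiate u down to 0, integrate dv up.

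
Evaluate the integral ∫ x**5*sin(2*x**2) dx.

-x**4*cos(2*x**2)/4 + x**2*sin(2*x**2)/4 + cos(2*x**2)/8 + C

Let u = x², du = 2x dx; rewrite as (1/2)∫ u^2·sin(2u) du.
Now integrate by parts 2 times.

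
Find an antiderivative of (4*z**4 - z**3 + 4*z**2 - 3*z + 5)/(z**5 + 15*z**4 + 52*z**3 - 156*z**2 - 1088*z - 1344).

339*log(z - 4)/1760 - 33*log(z + 2)/80 + 1169*log(z + 4)/96 - 5567*log(z + 6)/80 + 10169*log(z + 7)/165 + C

Factor the denominator: (z - 4)*(z + 2)*(z + 4)*(z + 6)*(z + 7).
Partial-fraction decomposition: 10169/(165*(z + 7)) - 5567/(80*(z + 6)) + 1169/(96*(z + 4)) - 33/(80*(z + 2)) + 339/(1760*(z - 4)).
Integrate each term: A/(z−a) contributes A·log|z−a|.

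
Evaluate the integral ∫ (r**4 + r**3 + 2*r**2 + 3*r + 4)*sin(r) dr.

Use integration by parts with u = r**4 + r**3 + 2*r**2 + 3*r + 4, dv = sin(r) dr, so v = -cos(r).
Apply parts 4 times (tabular method): alternate signs, differentiate u down to 0, integrate dv up.

-r**4*cos(r) + 4*r**3*sin(r) - r**3*cos(r) + 3*r**2*sin(r) + 10*r**2*cos(r) - 20*r*sin(r) + 3*r*cos(r) - 3*sin(r) - 24*cos(r) + C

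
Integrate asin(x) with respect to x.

x*asin(x) + sqrt(-x**2 + 1) + C

Use integration by parts with u = arcsin(x), dv = dx.
Then du = 1/sqrt(-x**2 + 1) dx.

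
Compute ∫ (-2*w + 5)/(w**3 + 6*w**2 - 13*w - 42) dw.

-log(w - 3)/50 - 9*log(w + 2)/25 + 19*log(w + 7)/50 + C

Factor the denominator: (w - 3)*(w + 2)*(w + 7).
Partial-fraction decomposition: 19/(50*(w + 7)) - 9/(25*(w + 2)) - 1/(50*(w - 3)).
Integrate each term: A/(w−a) contributes A·log|w−a|.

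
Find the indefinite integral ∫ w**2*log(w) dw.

w**3*log(w)/3 - w**3/9 + C

Use integration by parts with u = log(w), dv = w**2 dw.
Then du = 1/w dw and v = w**3/3.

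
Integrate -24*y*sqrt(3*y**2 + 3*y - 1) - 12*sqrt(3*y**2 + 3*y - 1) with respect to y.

Let u = 3*y**2 + 3*y - 1, so du = (6*y + 3) dy.
Rewriting, the integral becomes -4·∫ √u du = -4·(2/3)u^(3/2).
Substituting back, u = 3*y**2 + 3*y - 1.

-8*(3*y**2 + 3*y - 1)**(3/2)/3 + C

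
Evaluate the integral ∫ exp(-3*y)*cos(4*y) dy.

Let I denote the integral. Integrate by parts with u = cos(4*y), dv = exp(-3*y) dy, so v = -exp(-3*y)/3: I = -exp(-3*y)*cos(4*y)/3 − (4/3)·∫ exp(-3*y)*sin(4*y) dy.
Apply parts again with u = sin(4*y), dv = exp(-3*y) dy: ∫ exp(-3*y)*sin(4*y) dy = -exp(-3*y)*sin(4*y)/3 + (4/3)·I. Substituting back brings back I: I = 4*exp(-3*y)*sin(4*y)/9 - exp(-3*y)*cos(4*y)/3 − (16/9)·I.
Solving for I: (1 + 16/9)·I equals the remaining terms, so I = (9/25)·(4*exp(-3*y)*sin(4*y)/9 - exp(-3*y)*cos(4*y)/3).

4*exp(-3*y)*sin(4*y)/25 - 3*exp(-3*y)*cos(4*y)/25 + C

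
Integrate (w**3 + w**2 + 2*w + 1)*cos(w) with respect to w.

w**3*sin(w) + w**2*sin(w) + 3*w**2*cos(w) - 4*w*sin(w) + 2*w*cos(w) - sin(w) - 4*cos(w) + C

Use integration by parts with u = w**3 + w**2 + 2*w + 1, dv = cos(w) dw, so v = sin(w).
Apply parts 3 times (tabular method): alternate signs, differentiate u down to 0, integrate dv up.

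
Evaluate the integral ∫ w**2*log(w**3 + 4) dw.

Let u = w**3 + 4, so du = (3*w**2) dw.
The integral becomes (1/3)·∫ log(u) du; integrate by parts with u′=log(u), dv′=du.

w**3*log(w**3 + 4)/3 - w**3/3 + 4*log(w**3 + 4)/3 + C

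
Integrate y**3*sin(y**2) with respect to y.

-y**2*cos(y**2)/2 + sin(y**2)/2 + C

Let u = y², du = 2y dy; rewrite as (1/2)∫ u^1·sin(1u) du.
Now integrate by parts 1 time.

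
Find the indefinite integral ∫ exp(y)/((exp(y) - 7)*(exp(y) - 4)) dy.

log(exp(y) - 7)/3 - log(exp(y) - 4)/3 + C

Let u = e^y, du = e^y dy.
The integral becomes ∫ du/((u-7)(u-4)); decompose into partial fractions.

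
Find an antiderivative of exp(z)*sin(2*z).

exp(z)*sin(2*z)/5 - 2*exp(z)*cos(2*z)/5 + C

Let I denote the integral. Integrate by parts with u = sin(2*z), dv = exp(z) dz, so v = exp(z): I = exp(z)*sin(2*z) − 2·∫ exp(z)*cos(2*z) dz.
Apply parts again with u = cos(2*z), dv = exp(z) dz: ∫ exp(z)*cos(2*z) dz = exp(z)*cos(2*z) + 2·I. Substituting back brings back I: I = exp(z)*sin(2*z) - 2*exp(z)*cos(2*z) − 4·I.
Solving for I: (1 + 4)·I equals the remaining terms, so I = (1/5)·(exp(z)*sin(2*z) - 2*exp(z)*cos(2*z)).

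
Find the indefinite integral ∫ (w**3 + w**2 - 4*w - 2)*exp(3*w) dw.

(3*w**3 - 12*w - 2)*exp(3*w)/9 + C

Use integration by parts with u = w**3 + w**2 - 4*w - 2, dv = exp(3*w) dw, so v = exp(3*w)/3.
Apply parts 3 times (tabular method): alternate signs, differentiate u down to 0, integrate dv up.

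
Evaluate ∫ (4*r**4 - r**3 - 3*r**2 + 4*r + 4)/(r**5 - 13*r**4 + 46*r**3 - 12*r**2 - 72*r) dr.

Factor the denominator: r*(r - 6)**2*(r - 2)*(r + 1).
Partial-fraction decomposition: 2/(147*(r + 1)) + 7/(12*(r - 2)) + 6101/(1764*(r - 6)) + 611/(21*(r - 6)**2) - 1/(18*r).
Integrate each term; A/(r−a) gives A·log|r−a|; A/(r−a)² gives −A/(r−a).

-log(r)/18 + 6101*log(r - 6)/1764 + 7*log(r - 2)/12 + 2*log(r + 1)/147 - 611/(21*r - 126) + C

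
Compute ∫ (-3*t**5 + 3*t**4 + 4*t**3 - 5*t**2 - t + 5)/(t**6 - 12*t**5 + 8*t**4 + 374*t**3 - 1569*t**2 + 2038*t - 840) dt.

-1559*log(t - 7)/104 + 7125*log(t - 5)/352 - 709*log(t - 4)/90 + 5*log(t - 1)/14112 - 26183*log(t + 6)/70070 + 1/(168*t - 168) + C

Factor the denominator: (t - 7)*(t - 5)*(t - 4)*(t - 1)**2*(t + 6).
Partial-fraction decomposition: -26183/(70070*(t + 6)) + 5/(14112*(t - 1)) - 1/(168*(t - 1)**2) - 709/(90*(t - 4)) + 7125/(352*(t - 5)) - 1559/(104*(t - 7)).
Integrate each term; A/(t−a) gives A·log|t−a|; A/(t−a)² gives −A/(t−a).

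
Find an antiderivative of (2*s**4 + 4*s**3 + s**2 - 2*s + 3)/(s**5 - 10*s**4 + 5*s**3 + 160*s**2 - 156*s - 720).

387*log(s - 6)/16 - 221*log(s - 5)/7 + 779*log(s - 4)/84 - 11*log(s + 2)/336 + log(s + 3)/7 + C

Factor the denominator: (s - 6)*(s - 5)*(s - 4)*(s + 2)*(s + 3).
Partial-fraction decomposition: 1/(7*(s + 3)) - 11/(336*(s + 2)) + 779/(84*(s - 4)) - 221/(7*(s - 5)) + 387/(16*(s - 6)).
Integrate each term: A/(s−a) contributes A·log|s−a|.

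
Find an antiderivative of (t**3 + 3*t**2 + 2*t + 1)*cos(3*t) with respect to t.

t**3*sin(3*t)/3 + t**2*sin(3*t) + t**2*cos(3*t)/3 + 4*t*sin(3*t)/9 + 2*t*cos(3*t)/3 + sin(3*t)/9 + 4*cos(3*t)/27 + C

Use integration by parts with u = t**3 + 3*t**2 + 2*t + 1, dv = cos(3*t) dt, so v = sin(3*t)/3.
Apply parts 3 times (tabular method): alternate signs, differentiate u down to 0, integrate dv up.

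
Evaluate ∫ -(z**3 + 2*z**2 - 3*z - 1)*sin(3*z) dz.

Use integration by parts with u = z**3 + 2*z**2 - 3*z - 1, dv = -sin(3*z) dz, so v = cos(3*z)/3.
Apply parts 3 times (tabular method): alternate signs, differentiate u down to 0, integrate dv up.

z**3*cos(3*z)/3 - z**2*sin(3*z)/3 + 2*z**2*cos(3*z)/3 - 4*z*sin(3*z)/9 - 11*z*cos(3*z)/9 + 11*sin(3*z)/27 - 13*cos(3*z)/27 + C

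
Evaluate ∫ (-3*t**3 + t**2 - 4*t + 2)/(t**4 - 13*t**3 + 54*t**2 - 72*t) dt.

-log(t)/36 - 317*log(t - 6)/18 + 95*log(t - 4)/4 - 82*log(t - 3)/9 + C

Factor the denominator: t*(t - 6)*(t - 4)*(t - 3).
Partial-fraction decomposition: -82/(9*(t - 3)) + 95/(4*(t - 4)) - 317/(18*(t - 6)) - 1/(36*t).
Integrate each term: A/(t−a) contributes A·log|t−a|.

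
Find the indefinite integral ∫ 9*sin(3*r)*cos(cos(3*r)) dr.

Let u = cos(3*r), so du = (-3*sin(3*r)) dr.
Rewriting, the integral becomes -3·∫ cos(u) du = -3·sin(u).
Substituting back, u = cos(3*r).

-3*sin(cos(3*r)) + C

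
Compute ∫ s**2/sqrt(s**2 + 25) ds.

s*sqrt(s**2 + 25)/2 - 25*log(s + sqrt(s**2 + 25))/2 + C

Substitute s = 5·tan(θ), so ds = 5·sec(θ)^2 dθ and the radical becomes sqrt(s**2 + 25) = 5·sec(θ) by the Pythagorean identity.
Integrate the resulting trig expression in θ, then back-substitute tan(θ) = s/5, sec(θ) = sqrt(s**2 + 25)/5 (absorbing any constant into C).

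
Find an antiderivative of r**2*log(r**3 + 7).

Let u = r**3 + 7, so du = (3*r**2) dr.
The integral becomes (1/3)·∫ log(u) du; integrate by parts with u′=log(u), dv′=du.

r**3*log(r**3 + 7)/3 - r**3/3 + 7*log(r**3 + 7)/3 + C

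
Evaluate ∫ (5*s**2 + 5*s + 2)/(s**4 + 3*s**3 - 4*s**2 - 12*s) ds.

-log(s)/6 + 4*log(s - 2)/5 + 3*log(s + 2)/2 - 32*log(s + 3)/15 + C

Factor the denominator: s*(s - 2)*(s + 2)*(s + 3).
Partial-fraction decomposition: -32/(15*(s + 3)) + 3/(2*(s + 2)) + 4/(5*(s - 2)) - 1/(6*s).
Integrate each term: A/(s−a) contributes A·log|s−a|.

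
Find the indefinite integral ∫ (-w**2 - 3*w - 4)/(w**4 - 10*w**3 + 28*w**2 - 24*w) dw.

Factor the denominator: w*(w - 6)*(w - 2)**2.
Partial-fraction decomposition: 7/(16*(w - 2)) + 7/(4*(w - 2)**2) - 29/(48*(w - 6)) + 1/(6*w).
Integrate each term; A/(w−a) gives A·log|w−a|; A/(w−a)² gives −A/(w−a).

log(w)/6 - 29*log(w - 6)/48 + 7*log(w - 2)/16 - 7/(4*w - 8) + C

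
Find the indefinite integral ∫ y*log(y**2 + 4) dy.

Let u = y**2 + 4, so du = (2*y) dy.
The integral becomes (1/2)·∫ log(u) du; integrate by parts with u′=log(u), dv′=du.

y**2*log(y**2 + 4)/2 - y**2/2 + 2*log(y**2 + 4) + C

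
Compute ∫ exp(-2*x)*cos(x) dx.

exp(-2*x)*sin(x)/5 - 2*exp(-2*x)*cos(x)/5 + C

Let I denote the integral. Integrate by parts with u = cos(x), dv = exp(-2*x) dx, so v = -exp(-2*x)/2: I = -exp(-2*x)*cos(x)/2 − (1/2)·∫ exp(-2*x)*sin(x) dx.
Apply parts again with u = sin(x), dv = exp(-2*x) dx: ∫ exp(-2*x)*sin(x) dx = -exp(-2*x)*sin(x)/2 + (1/2)·I. Substituting back brings back I: I = exp(-2*x)*sin(x)/4 - exp(-2*x)*cos(x)/2 − (1/4)·I.
Solving for I: (1 + 1/4)·I equals the remaining terms, so I = (4/5)·(exp(-2*x)*sin(x)/4 - exp(-2*x)*cos(x)/2).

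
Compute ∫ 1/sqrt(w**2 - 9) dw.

Substitute w = 3·sec(θ), so dw = 3·sec(θ)*tan(θ) dθ and the radical becomes sqrt(w**2 - 9) = 3·tan(θ) by the Pythagorean identity.
Integrate the resulting trig expression in θ, then back-substitute sec(θ) = w/3, tan(θ) = sqrt(w**2 - 9)/3 (absorbing any constant into C).

log(w + sqrt(w**2 - 9)) + C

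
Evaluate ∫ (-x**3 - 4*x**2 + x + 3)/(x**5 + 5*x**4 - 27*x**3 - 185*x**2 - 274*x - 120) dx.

-351*log(x - 6)/5390 - 541*log(x + 1)/7056 + log(x + 4)/90 + 23*log(x + 5)/176 - 1/(84*x + 84) + C

Factor the denominator: (x - 6)*(x + 1)**2*(x + 4)*(x + 5).
Partial-fraction decomposition: 23/(176*(x + 5)) + 1/(90*(x + 4)) - 541/(7056*(x + 1)) + 1/(84*(x + 1)**2) - 351/(5390*(x - 6)).
Integrate each term; A/(x−a) gives A·log|x−a|; A/(x−a)² gives −A/(x−a).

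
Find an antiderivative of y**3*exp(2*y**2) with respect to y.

(2*y**2 - 1)*exp(2*y**2)/8 + C

Let u = y², du = 2y dy; rewrite as (1/2)∫ u^1·exp(2u) du.
Now integrate by parts 1 time.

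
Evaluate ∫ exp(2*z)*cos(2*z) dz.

exp(2*z)*sin(2*z)/4 + exp(2*z)*cos(2*z)/4 + C

Let I denote the integral. Integrate by parts with u = cos(2*z), dv = exp(2*z) dz, so v = exp(2*z)/2: I = exp(2*z)*cos(2*z)/2 + ∫ exp(2*z)*sin(2*z) dz.
Apply parts again with u = sin(2*z), dv = exp(2*z) dz: ∫ exp(2*z)*sin(2*z) dz = exp(2*z)*sin(2*z)/2 − I. Substituting back brings back I: I = exp(2*z)*sin(2*z)/2 + exp(2*z)*cos(2*z)/2 − I.
Solving for I: (1 + 1)·I equals the remaining terms, so I = (1/2)·(exp(2*z)*sin(2*z)/2 + exp(2*z)*cos(2*z)/2).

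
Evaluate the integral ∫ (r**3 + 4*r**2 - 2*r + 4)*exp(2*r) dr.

Use integration by parts with u = r**3 + 4*r**2 - 2*r + 4, dv = exp(2*r) dr, so v = exp(2*r)/2.
Apply parts 3 times (tabular method): alternate signs, differentiate u down to 0, integrate dv up.

(4*r**3 + 10*r**2 - 18*r + 25)*exp(2*r)/8 + C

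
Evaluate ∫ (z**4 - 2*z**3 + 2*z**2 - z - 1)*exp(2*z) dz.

(2*z**4 - 8*z**3 + 16*z**2 - 18*z + 7)*exp(2*z)/4 + C

Use integration by parts with u = z**4 - 2*z**3 + 2*z**2 - z - 1, dv = exp(2*z) dz, so v = exp(2*z)/2.
Apply parts 4 times (tabular method): alternate signs, differentiate u down to 0, integrate dv up.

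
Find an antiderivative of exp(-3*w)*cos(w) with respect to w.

exp(-3*w)*sin(w)/10 - 3*exp(-3*w)*cos(w)/10 + C

Let I denote the integral. Integrate by parts with u = cos(w), dv = exp(-3*w) dw, so v = -exp(-3*w)/3: I = -exp(-3*w)*cos(w)/3 − (1/3)·∫ exp(-3*w)*sin(w) dw.
Apply parts again with u = sin(w), dv = exp(-3*w) dw: ∫ exp(-3*w)*sin(w) dw = -exp(-3*w)*sin(w)/3 + (1/3)·I. Substituting back brings back I: I = exp(-3*w)*sin(w)/9 - exp(-3*w)*cos(w)/3 − (1/9)·I.
Solving for I: (1 + 1/9)·I equals the remaining terms, so I = (9/10)·(exp(-3*w)*sin(w)/9 - exp(-3*w)*cos(w)/3).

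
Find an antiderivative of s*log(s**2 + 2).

s**2*log(s**2 + 2)/2 - s**2/2 + log(s**2 + 2) + C

Let u = s**2 + 2, so du = (2*s) ds.
The integral becomes (1/2)·∫ log(u) du; integrate by parts with u′=log(u), dv′=du.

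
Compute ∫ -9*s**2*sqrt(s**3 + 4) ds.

Let u = s**3 + 4, so du = (3*s**2) ds.
Rewriting, the integral becomes -3·∫ √u du = -3·(2/3)u^(3/2).
Substituting back, u = s**3 + 4.

-2*(s**3 + 4)**(3/2) + C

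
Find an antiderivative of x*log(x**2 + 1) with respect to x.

Let u = x**2 + 1, so du = (2*x) dx.
The integral becomes (1/2)·∫ log(u) du; integrate by parts with u′=log(u), dv′=du.

x**2*log(x**2 + 1)/2 - x**2/2 + log(x**2 + 1)/2 + C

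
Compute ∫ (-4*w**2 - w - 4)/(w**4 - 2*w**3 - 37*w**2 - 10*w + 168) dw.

Factor the denominator: (w - 7)*(w - 2)*(w + 3)*(w + 4).
Partial-fraction decomposition: 32/(33*(w + 4)) - 37/(50*(w + 3)) + 11/(75*(w - 2)) - 207/(550*(w - 7)).
Integrate each term: A/(w−a) contributes A·log|w−a|.

-207*log(w - 7)/550 + 11*log(w - 2)/75 - 37*log(w + 3)/50 + 32*log(w + 4)/33 + C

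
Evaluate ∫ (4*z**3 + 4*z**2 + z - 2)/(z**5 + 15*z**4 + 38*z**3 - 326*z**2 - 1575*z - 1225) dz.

Factor the denominator: (z - 5)*(z + 1)*(z + 5)*(z + 7)**2.
Partial-fraction decomposition: 1423/(576*(z + 7)) + 395/(48*(z + 7)**2) - 407/(160*(z + 5)) + 1/(288*(z + 1)) + 67/(960*(z - 5)).
Integrate each term; A/(z−a) gives A·log|z−a|; A/(z−a)² gives −A/(z−a).

67*log(z - 5)/960 + log(z + 1)/288 - 407*log(z + 5)/160 + 1423*log(z + 7)/576 - 395/(48*z + 336) + C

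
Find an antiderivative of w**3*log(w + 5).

w**4*log(w + 5)/4 - w**4/16 + 5*w**3/12 - 25*w**2/8 + 125*w/4 - 625*log(w + 5)/4 + C

Use integration by parts with u = log(w + 5), dv = w**3 dw.
Then du = 1/(w + 5) dw and v = w**4/4.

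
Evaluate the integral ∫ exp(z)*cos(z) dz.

Let I denote the integral. Integrate by parts with u = cos(z), dv = exp(z) dz, so v = exp(z): I = exp(z)*cos(z) + ∫ exp(z)*sin(z) dz.
Apply parts again with u = sin(z), dv = exp(z) dz: ∫ exp(z)*sin(z) dz = exp(z)*sin(z) − I. Substituting back brings back I: I = exp(z)*sin(z) + exp(z)*cos(z) − I.
Solving for I: (1 + 1)·I equals the remaining terms, so I = (1/2)·(exp(z)*sin(z) + exp(z)*cos(z)).

exp(z)*sin(z)/2 + exp(z)*cos(z)/2 + C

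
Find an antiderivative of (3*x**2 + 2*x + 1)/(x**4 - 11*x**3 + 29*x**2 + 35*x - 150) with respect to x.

Factor the denominator: (x - 5)**2*(x - 3)*(x + 2).
Partial-fraction decomposition: -9/(245*(x + 2)) + 17/(10*(x - 3)) - 163/(98*(x - 5)) + 43/(7*(x - 5)**2).
Integrate each term; A/(x−a) gives A·log|x−a|; A/(x−a)² gives −A/(x−a).

-163*log(x - 5)/98 + 17*log(x - 3)/10 - 9*log(x + 2)/245 - 43/(7*x - 35) + C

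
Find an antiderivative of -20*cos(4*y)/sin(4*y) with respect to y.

Let u = sin(4*y), so du = (4*cos(4*y)) dy.
Rewriting, the integral becomes -5·∫ 1/u du = -5·log(u).
Substituting back, u = sin(4*y).

-5*log(sin(4*y)) + C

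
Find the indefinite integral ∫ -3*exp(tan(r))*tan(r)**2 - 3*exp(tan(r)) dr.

Let u = tan(r), so du = (tan(r)**2 + 1) dr.
Rewriting, the integral becomes -3·∫ e^u du = -3·e^u.
Substituting back, u = tan(r).

-3*exp(tan(r)) + C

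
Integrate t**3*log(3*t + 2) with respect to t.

Use integration by parts with u = log(3*t + 2), dv = t**3 dt.
Then du = 3/(3*t + 2) dt and v = t**4/4.

t**4*log(3*t + 2)/4 - t**4/16 + t**3/18 - t**2/18 + 2*t/27 - 4*log(3*t + 2)/81 + C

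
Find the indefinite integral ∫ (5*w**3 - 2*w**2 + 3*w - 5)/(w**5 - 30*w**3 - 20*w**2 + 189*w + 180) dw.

65*log(w - 5)/96 - 121*log(w - 3)/336 - 5*log(w + 1)/48 + 167*log(w + 3)/96 - 41*log(w + 4)/21 + C

Factor the denominator: (w - 5)*(w - 3)*(w + 1)*(w + 3)*(w + 4).
Partial-fraction decomposition: -41/(21*(w + 4)) + 167/(96*(w + 3)) - 5/(48*(w + 1)) - 121/(336*(w - 3)) + 65/(96*(w - 5)).
Integrate each term: A/(w−a) contributes A·log|w−a|.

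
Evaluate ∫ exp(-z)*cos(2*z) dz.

Let I denote the integral. Integrate by parts with u = cos(2*z), dv = exp(-z) dz, so v = -exp(-z): I = -exp(-z)*cos(2*z) − 2·∫ exp(-z)*sin(2*z) dz.
Apply parts again with u = sin(2*z), dv = exp(-z) dz: ∫ exp(-z)*sin(2*z) dz = -exp(-z)*sin(2*z) + 2·I. Substituting back brings back I: I = 2*exp(-z)*sin(2*z) - exp(-z)*cos(2*z) − 4·I.
Solving for I: (1 + 4)·I equals the remaining terms, so I = (1/5)·(2*exp(-z)*sin(2*z) - exp(-z)*cos(2*z)).

2*exp(-z)*sin(2*z)/5 - exp(-z)*cos(2*z)/5 + C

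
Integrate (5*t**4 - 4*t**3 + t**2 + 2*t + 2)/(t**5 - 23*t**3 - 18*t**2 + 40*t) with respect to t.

Factor the denominator: t*(t - 5)*(t - 1)*(t + 2)*(t + 4).
Partial-fraction decomposition: 773/(180*(t + 4)) - 19/(14*(t + 2)) - 1/(10*(t - 1)) + 1331/(630*(t - 5)) + 1/(20*t).
Integrate each term: A/(t−a) contributes A·log|t−a|.

log(t)/20 + 1331*log(t - 5)/630 - log(t - 1)/10 - 19*log(t + 2)/14 + 773*log(t + 4)/180 + C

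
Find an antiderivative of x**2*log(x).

x**3*log(x)/3 - x**3/9 + C

Use integration by parts with u = log(x), dv = x**2 dx.
Then du = 1/x dx and v = x**3/3.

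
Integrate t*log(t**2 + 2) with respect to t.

t**2*log(t**2 + 2)/2 - t**2/2 + log(t**2 + 2) + C

Let u = t**2 + 2, so du = (2*t) dt.
The integral becomes (1/2)·∫ log(u) du; integrate by parts with u′=log(u), dv′=du.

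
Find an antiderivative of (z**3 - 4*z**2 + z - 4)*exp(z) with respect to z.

(z**3 - 7*z**2 + 15*z - 19)*exp(z) + C

Use integration by parts with u = z**3 - 4*z**2 + z - 4, dv = exp(z) dz, so v = exp(z).
Apply parts 3 times (tabular method): alternate signs, differentiate u down to 0, integrate dv up.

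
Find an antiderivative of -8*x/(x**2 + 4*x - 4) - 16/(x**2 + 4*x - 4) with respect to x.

-4*log(x**2 + 4*x - 4) + C

Let u = x**2 + 4*x - 4, so du = (2*x + 4) dx.
Rewriting, the integral becomes -4·∫ 1/u du = -4·log(u).
Substituting back, u = x**2 + 4*x - 4.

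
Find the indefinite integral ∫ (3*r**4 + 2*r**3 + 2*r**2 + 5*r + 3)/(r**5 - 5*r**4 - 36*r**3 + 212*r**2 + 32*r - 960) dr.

2203*log(r - 5)/77 - 1978*log(r - 4)/75 - 11*log(r + 2)/336 + 3501*log(r + 6)/4400 + 317/(20*r - 80) + C

Factor the denominator: (r - 5)*(r - 4)**2*(r + 2)*(r + 6).
Partial-fraction decomposition: 3501/(4400*(r + 6)) - 11/(336*(r + 2)) - 1978/(75*(r - 4)) - 317/(20*(r - 4)**2) + 2203/(77*(r - 5)).
Integrate each term; A/(r−a) gives A·log|r−a|; A/(r−a)² gives −A/(r−a).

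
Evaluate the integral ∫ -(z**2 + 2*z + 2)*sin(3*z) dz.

Use integration by parts with u = z**2 + 2*z + 2, dv = -sin(3*z) dz, so v = cos(3*z)/3.
Apply parts 2 times (tabular method): alternate signs, differentiate u down to 0, integrate dv up.

z**2*cos(3*z)/3 - 2*z*sin(3*z)/9 + 2*z*cos(3*z)/3 - 2*sin(3*z)/9 + 16*cos(3*z)/27 + C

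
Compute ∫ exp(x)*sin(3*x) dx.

Let I denote the integral. Integrate by parts with u = sin(3*x), dv = exp(x) dx, so v = exp(x): I = exp(x)*sin(3*x) − 3·∫ exp(x)*cos(3*x) dx.
Apply parts again with u = cos(3*x), dv = exp(x) dx: ∫ exp(x)*cos(3*x) dx = exp(x)*cos(3*x) + 3·I. Substituting back brings back I: I = exp(x)*sin(3*x) - 3*exp(x)*cos(3*x) − 9·I.
Solving for I: (1 + 9)·I equals the remaining terms, so I = (1/10)·(exp(x)*sin(3*x) - 3*exp(x)*cos(3*x)).

exp(x)*sin(3*x)/10 - 3*exp(x)*cos(3*x)/10 + C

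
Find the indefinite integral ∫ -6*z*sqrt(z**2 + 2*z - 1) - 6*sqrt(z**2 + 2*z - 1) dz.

Let u = z**2 + 2*z - 1, so du = (2*z + 2) dz.
Rewriting, the integral becomes -3·∫ √u du = -3·(2/3)u^(3/2).
Substituting back, u = z**2 + 2*z - 1.

-2*(z**2 + 2*z - 1)**(3/2) + C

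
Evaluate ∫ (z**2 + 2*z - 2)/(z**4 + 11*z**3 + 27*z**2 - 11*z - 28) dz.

log(z - 1)/80 + log(z + 1)/12 + 2*log(z + 4)/15 - 11*log(z + 7)/48 + C

Factor the denominator: (z - 1)*(z + 1)*(z + 4)*(z + 7).
Partial-fraction decomposition: -11/(48*(z + 7)) + 2/(15*(z + 4)) + 1/(12*(z + 1)) + 1/(80*(z - 1)).
Integrate each term: A/(z−a) contributes A·log|z−a|.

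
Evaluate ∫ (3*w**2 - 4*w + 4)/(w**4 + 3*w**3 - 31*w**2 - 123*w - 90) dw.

8*log(w - 6)/63 - 11*log(w + 1)/56 + 43*log(w + 3)/36 - 9*log(w + 5)/8 + C

Factor the denominator: (w - 6)*(w + 1)*(w + 3)*(w + 5).
Partial-fraction decomposition: -9/(8*(w + 5)) + 43/(36*(w + 3)) - 11/(56*(w + 1)) + 8/(63*(w - 6)).
Integrate each term: A/(w−a) contributes A·log|w−a|.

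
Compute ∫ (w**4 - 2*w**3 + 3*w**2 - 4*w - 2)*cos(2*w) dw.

Use integration by parts with u = w**4 - 2*w**3 + 3*w**2 - 4*w - 2, dv = cos(2*w) dw, so v = sin(2*w)/2.
Apply parts 4 times (tabular method): alternate signs, differentiate u down to 0, integrate dv up.

w**4*sin(2*w)/2 - w**3*sin(2*w) + w**3*cos(2*w) - 3*w**2*cos(2*w)/2 - w*sin(2*w)/2 - sin(2*w) - cos(2*w)/4 + C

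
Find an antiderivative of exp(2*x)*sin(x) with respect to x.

2*exp(2*x)*sin(x)/5 - exp(2*x)*cos(x)/5 + C

Let I denote the integral. Integrate by parts with u = sin(x), dv = exp(2*x) dx, so v = exp(2*x)/2: I = exp(2*x)*sin(x)/2 − (1/2)·∫ exp(2*x)*cos(x) dx.
Apply parts again with u = cos(x), dv = exp(2*x) dx: ∫ exp(2*x)*cos(x) dx = exp(2*x)*cos(x)/2 + (1/2)·I. Substituting back brings back I: I = exp(2*x)*sin(x)/2 - exp(2*x)*cos(x)/4 − (1/4)·I.
Solving for I: (1 + 1/4)·I equals the remaining terms, so I = (4/5)·(exp(2*x)*sin(x)/2 - exp(2*x)*cos(x)/4).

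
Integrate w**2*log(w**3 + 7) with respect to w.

Let u = w**3 + 7, so du = (3*w**2) dw.
The integral becomes (1/3)·∫ log(u) du; integrate by parts with u′=log(u), dv′=du.

w**3*log(w**3 + 7)/3 - w**3/3 + 7*log(w**3 + 7)/3 + C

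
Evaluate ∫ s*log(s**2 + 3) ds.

s**2*log(s**2 + 3)/2 - s**2/2 + 3*log(s**2 + 3)/2 + C

Let u = s**2 + 3, so du = (2*s) ds.
The integral becomes (1/2)·∫ log(u) du; integrate by parts with u′=log(u), dv′=du.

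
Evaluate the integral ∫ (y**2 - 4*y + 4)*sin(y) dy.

Use integration by parts with u = y**2 - 4*y + 4, dv = sin(y) dy, so v = -cos(y).
Apply parts 2 times (tabular method): alternate signs, differentiate u down to 0, integrate dv up.

-y**2*cos(y) + 2*y*sin(y) + 4*y*cos(y) - 4*sin(y) - 2*cos(y) + C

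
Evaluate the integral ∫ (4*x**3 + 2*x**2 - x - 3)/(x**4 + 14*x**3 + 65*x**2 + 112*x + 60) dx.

-log(x + 1)/5 + 25*log(x + 2)/12 - 112*log(x + 5)/3 + 789*log(x + 6)/20 + C

Factor the denominator: (x + 1)*(x + 2)*(x + 5)*(x + 6).
Partial-fraction decomposition: 789/(20*(x + 6)) - 112/(3*(x + 5)) + 25/(12*(x + 2)) - 1/(5*(x + 1)).
Integrate each term: A/(x−a) contributes A·log|x−a|.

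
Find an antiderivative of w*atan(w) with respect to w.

w**2*atan(w)/2 - w/2 + atan(w)/2 + C

Use integration by parts with u = arctan(w), dv = w dw.
Then du = 1/(w**2 + 1) dw.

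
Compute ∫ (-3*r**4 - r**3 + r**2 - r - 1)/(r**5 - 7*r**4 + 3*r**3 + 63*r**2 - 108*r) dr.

log(r)/108 - 821*log(r - 4)/28 + 319*log(r - 3)/12 - 205*log(r + 3)/756 - 265/(18*r - 54) + C

Factor the denominator: r*(r - 4)*(r - 3)**2*(r + 3).
Partial-fraction decomposition: -205/(756*(r + 3)) + 319/(12*(r - 3)) + 265/(18*(r - 3)**2) - 821/(28*(r - 4)) + 1/(108*r).
Integrate each term; A/(r−a) gives A·log|r−a|; A/(r−a)² gives −A/(r−a).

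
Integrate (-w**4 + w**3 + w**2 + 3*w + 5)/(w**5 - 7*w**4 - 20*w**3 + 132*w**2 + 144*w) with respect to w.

5*log(w)/144 - 16951*log(w - 6)/22050 - log(w + 1)/147 - 311*log(w + 4)/1200 + 1021/(420*w - 2520) + C

Factor the denominator: w*(w - 6)**2*(w + 1)*(w + 4).
Partial-fraction decomposition: -311/(1200*(w + 4)) - 1/(147*(w + 1)) - 16951/(22050*(w - 6)) - 1021/(420*(w - 6)**2) + 5/(144*w).
Integrate each term; A/(w−a) gives A·log|w−a|; A/(w−a)² gives −A/(w−a).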